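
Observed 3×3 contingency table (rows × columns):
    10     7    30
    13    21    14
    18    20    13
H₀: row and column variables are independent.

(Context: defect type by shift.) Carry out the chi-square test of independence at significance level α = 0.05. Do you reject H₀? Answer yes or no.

Row totals [47, 48, 51], col totals [41, 48, 57], n=146
χ² = (10−13.20)²/13.20 + (7−15.45)²/15.45 + (30−18.35)²/18.35 + (13−13.48)²/13.48 + (21−15.78)²/15.78 + (14−18.74)²/18.74 + (18−14.32)²/14.32 + (20−16.77)²/16.77 + (13−19.91)²/19.91 = 19.7044
df = 4
p-value (upper-tail) = 0.00057
At α=0.05: p < α → reject H₀

reject H₀: yes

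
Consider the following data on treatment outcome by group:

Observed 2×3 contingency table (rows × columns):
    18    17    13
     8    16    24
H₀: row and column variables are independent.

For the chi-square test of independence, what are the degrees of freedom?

degrees of freedom = 2

df = (r−1)(c−1) = (2−1)·(3−1) = 2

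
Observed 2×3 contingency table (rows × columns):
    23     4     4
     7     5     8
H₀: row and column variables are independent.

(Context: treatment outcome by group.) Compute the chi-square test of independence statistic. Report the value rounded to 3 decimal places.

test statistic = 7.976

Row totals [31, 20], col totals [30, 9, 12], n=51
χ² = (23−18.24)²/18.24 + (4−5.47)²/5.47 + (4−7.29)²/7.29 + (7−11.76)²/11.76 + (5−3.53)²/3.53 + (8−4.71)²/4.71 = 7.9763
df = 2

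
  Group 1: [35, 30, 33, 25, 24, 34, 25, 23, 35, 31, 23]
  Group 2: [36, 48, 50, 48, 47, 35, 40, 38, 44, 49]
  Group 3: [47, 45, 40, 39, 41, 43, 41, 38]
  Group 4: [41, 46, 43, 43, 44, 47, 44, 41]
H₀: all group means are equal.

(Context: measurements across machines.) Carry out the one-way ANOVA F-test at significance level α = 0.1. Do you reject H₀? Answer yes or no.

reject H₀: yes

Group means [28.91, 43.50, 41.75, 43.62], grand mean 38.811
SSB = Σnᵢ(x̄ᵢ−x̄)² = 1552.892; SSW = ΣΣ(x−x̄ᵢ)² = 640.784
MSB = 1552.892/3 = 517.6305; MSW = 640.784/33 = 19.4177
F = MSB/MSW = 26.6577
df = (3, 33)
p-value (upper-tail) = 0.00000
At α=0.1: p < α → reject H₀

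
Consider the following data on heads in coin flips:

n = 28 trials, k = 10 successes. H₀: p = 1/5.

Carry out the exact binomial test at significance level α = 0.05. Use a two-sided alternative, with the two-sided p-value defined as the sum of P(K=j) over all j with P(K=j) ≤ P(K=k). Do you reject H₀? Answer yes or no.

reject H₀: no

Exact binomial: n=28, k=10, p₀=1/5=0.2000
P(X=j) = C(n,j)·p₀^j·(1−p₀)^(n−j); p = Σ P(X=j) over j with P(X=j) ≤ P(X=10)
p-value (two-sided) = 0.05454
At α=0.05: p ≥ α → fail to reject H₀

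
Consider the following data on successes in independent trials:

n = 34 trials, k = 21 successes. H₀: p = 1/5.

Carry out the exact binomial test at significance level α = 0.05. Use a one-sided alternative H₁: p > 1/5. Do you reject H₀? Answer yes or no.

Exact binomial: n=34, k=21, p₀=1/5=0.2000
P(X≥21) from Σ C(n,i)·p₀^i·(1−p₀)^(n−i)
p-value (one-sided, H₁ greater) = 0.00000
At α=0.05: p < α → reject H₀

reject H₀: yes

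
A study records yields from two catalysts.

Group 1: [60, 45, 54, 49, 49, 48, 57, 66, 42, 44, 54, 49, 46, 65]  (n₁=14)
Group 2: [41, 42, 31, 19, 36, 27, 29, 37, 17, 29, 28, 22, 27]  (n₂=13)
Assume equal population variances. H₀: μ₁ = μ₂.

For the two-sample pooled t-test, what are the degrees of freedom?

df = n₁ + n₂ − 2 = 14 + 13 − 2 = 25

degrees of freedom = 25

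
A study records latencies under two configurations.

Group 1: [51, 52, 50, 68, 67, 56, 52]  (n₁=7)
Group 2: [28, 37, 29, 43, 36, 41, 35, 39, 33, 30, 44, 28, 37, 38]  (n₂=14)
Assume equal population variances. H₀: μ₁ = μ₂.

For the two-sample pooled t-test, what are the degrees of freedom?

df = n₁ + n₂ − 2 = 7 + 14 − 2 = 19

degrees of freedom = 19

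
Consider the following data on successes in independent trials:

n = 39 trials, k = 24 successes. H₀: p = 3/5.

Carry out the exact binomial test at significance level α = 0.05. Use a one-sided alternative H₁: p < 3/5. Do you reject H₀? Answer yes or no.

reject H₀: no

Exact binomial: n=39, k=24, p₀=3/5=0.6000
P(X≤24) from Σ C(n,i)·p₀^i·(1−p₀)^(n−i)
p-value (one-sided, H₁ less) = 0.63653
At α=0.05: p ≥ α → fail to reject H₀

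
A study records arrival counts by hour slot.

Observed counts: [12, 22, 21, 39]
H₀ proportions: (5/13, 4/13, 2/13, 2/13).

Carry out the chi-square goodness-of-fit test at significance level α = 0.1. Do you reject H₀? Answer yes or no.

reject H₀: yes

n = 94; E_i = n·p_i = [36.15, 28.92, 14.46, 14.46]
χ² = (12−36.15)²/36.15 + (22−28.92)²/28.92 + (21−14.46)²/14.46 + (39−14.46)²/14.46 = 62.3872
df = 3
p-value (upper-tail) = 0.00000
At α=0.1: p < α → reject H₀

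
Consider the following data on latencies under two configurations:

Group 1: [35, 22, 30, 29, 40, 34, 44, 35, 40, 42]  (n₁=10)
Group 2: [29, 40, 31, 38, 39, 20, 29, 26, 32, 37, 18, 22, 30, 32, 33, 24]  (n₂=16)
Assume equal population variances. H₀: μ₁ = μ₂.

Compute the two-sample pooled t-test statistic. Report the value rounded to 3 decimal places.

test statistic = 1.882

x̄₁=35.100, s₁=6.757, n₁=10
x̄₂=30.000, s₂=6.703, n₂=16
s_p² = [9·6.757² + 15·6.703²]/24 = 45.2042
SE = √(s_p²·(1/10+1/16)) = 2.7103
t = (35.100−30.000)/2.7103 = 1.8817
df = 24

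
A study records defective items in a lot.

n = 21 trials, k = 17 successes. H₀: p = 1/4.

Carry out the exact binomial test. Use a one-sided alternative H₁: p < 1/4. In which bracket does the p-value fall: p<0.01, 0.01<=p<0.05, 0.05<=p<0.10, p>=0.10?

p-value bracket: p>=0.10

Exact binomial: n=21, k=17, p₀=1/4=0.2500
P(X≤17) from Σ C(n,i)·p₀^i·(1−p₀)^(n−i)
p-value (one-sided, H₁ less) = 1.00000
→ bracket: p>=0.10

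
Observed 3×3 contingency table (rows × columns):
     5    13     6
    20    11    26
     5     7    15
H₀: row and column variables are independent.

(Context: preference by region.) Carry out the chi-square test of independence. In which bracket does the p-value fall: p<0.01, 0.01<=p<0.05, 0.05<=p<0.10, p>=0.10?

Row totals [24, 57, 27], col totals [30, 31, 47], n=108
χ² = (5−6.67)²/6.67 + (13−6.89)²/6.89 + (6−10.44)²/10.44 + (20−15.83)²/15.83 + (11−16.36)²/16.36 + (26−24.81)²/24.81 + (5−7.50)²/7.50 + (7−7.75)²/7.75 + (15−11.75)²/11.75 = 12.4446
df = 4
p-value (upper-tail) = 0.01433
→ bracket: 0.01<=p<0.05

p-value bracket: 0.01<=p<0.05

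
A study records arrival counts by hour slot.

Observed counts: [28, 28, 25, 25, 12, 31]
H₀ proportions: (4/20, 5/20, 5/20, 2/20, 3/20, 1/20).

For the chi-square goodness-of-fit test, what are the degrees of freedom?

df = k − 1 = 6 − 1 = 5

degrees of freedom = 5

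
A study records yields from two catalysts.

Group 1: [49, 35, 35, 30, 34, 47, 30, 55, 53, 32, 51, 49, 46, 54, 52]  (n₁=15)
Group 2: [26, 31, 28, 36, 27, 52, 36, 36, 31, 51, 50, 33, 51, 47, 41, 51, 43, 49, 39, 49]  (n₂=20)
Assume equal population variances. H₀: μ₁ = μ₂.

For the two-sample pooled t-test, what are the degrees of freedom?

degrees of freedom = 33

df = n₁ + n₂ − 2 = 15 + 20 − 2 = 33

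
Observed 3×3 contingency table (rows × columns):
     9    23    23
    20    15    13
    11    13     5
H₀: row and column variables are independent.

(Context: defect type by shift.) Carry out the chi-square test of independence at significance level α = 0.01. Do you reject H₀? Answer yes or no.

Row totals [55, 48, 29], col totals [40, 51, 41], n=132
χ² = (9−16.67)²/16.67 + (23−21.25)²/21.25 + (23−17.08)²/17.08 + (20−14.55)²/14.55 + (15−18.55)²/18.55 + (13−14.91)²/14.91 + (11−8.79)²/8.79 + (13−11.20)²/11.20 + (5−9.01)²/9.01 = 11.3153
df = 4
p-value (upper-tail) = 0.02324
At α=0.01: p ≥ α → fail to reject H₀

reject H₀: no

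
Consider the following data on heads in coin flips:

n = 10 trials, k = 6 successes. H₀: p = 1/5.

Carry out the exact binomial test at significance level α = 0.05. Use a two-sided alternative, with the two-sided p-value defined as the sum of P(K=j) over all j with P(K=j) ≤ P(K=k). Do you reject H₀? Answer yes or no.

reject H₀: yes

Exact binomial: n=10, k=6, p₀=1/5=0.2000
P(X=j) = C(n,j)·p₀^j·(1−p₀)^(n−j); p = Σ P(X=j) over j with P(X=j) ≤ P(X=6)
p-value (two-sided) = 0.00637
At α=0.05: p < α → reject H₀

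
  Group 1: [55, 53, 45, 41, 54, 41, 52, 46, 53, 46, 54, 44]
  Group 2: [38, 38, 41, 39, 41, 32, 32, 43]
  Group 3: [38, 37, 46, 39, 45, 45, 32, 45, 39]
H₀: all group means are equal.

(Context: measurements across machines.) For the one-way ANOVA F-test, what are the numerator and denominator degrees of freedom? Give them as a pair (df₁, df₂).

k = 3 groups, N = 29 total
df = (k−1, N−k) = (3−1, 29−3) = (2, 26)

degrees of freedom = [2, 26]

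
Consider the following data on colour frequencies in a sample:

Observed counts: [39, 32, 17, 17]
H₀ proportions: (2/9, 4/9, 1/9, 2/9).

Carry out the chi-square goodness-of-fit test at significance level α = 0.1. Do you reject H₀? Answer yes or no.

n = 105; E_i = n·p_i = [23.33, 46.67, 11.67, 23.33]
χ² = (39−23.33)²/23.33 + (32−46.67)²/46.67 + (17−11.67)²/11.67 + (17−23.33)²/23.33 = 19.2857
df = 3
p-value (upper-tail) = 0.00024
At α=0.1: p < α → reject H₀

reject H₀: yes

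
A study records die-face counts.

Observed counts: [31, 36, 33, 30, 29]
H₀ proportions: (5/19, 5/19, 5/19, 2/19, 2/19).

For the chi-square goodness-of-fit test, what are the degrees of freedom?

df = k − 1 = 5 − 1 = 4

degrees of freedom = 4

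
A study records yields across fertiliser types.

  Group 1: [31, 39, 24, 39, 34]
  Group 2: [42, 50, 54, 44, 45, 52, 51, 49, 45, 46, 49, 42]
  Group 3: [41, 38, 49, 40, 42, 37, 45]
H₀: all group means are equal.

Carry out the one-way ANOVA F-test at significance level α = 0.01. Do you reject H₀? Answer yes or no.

reject H₀: yes

Group means [33.40, 47.42, 41.71], grand mean 42.833
SSB = Σnᵢ(x̄ᵢ−x̄)² = 705.788; SSW = ΣΣ(x−x̄ᵢ)² = 433.545
MSB = 705.788/2 = 352.8940; MSW = 433.545/21 = 20.6450
F = MSB/MSW = 17.0934
df = (2, 21)
p-value (upper-tail) = 0.00004
At α=0.01: p < α → reject H₀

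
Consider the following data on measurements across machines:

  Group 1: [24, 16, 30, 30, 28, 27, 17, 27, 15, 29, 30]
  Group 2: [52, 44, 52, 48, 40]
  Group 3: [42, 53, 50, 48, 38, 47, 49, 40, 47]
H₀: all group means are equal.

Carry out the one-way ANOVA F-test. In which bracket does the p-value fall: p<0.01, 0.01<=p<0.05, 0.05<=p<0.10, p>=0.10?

p-value bracket: p<0.01

Group means [24.82, 47.20, 46.00], grand mean 36.920
SSB = Σnᵢ(x̄ᵢ−x̄)² = 2881.404; SSW = ΣΣ(x−x̄ᵢ)² = 658.436
MSB = 2881.404/2 = 1440.7018; MSW = 658.436/22 = 29.9289
F = MSB/MSW = 48.1374
df = (2, 22)
p-value (upper-tail) = 0.00000
→ bracket: p<0.01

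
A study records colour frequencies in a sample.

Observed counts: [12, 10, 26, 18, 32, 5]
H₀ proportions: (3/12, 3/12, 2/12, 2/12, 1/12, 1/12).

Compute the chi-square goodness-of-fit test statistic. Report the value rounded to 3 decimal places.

test statistic = 86.942

n = 103; E_i = n·p_i = [25.75, 25.75, 17.17, 17.17, 8.58, 8.58]
χ² = (12−25.75)²/25.75 + (10−25.75)²/25.75 + (26−17.17)²/17.17 + (18−17.17)²/17.17 + (32−8.58)²/8.58 + (5−8.58)²/8.58 = 86.9417
df = 5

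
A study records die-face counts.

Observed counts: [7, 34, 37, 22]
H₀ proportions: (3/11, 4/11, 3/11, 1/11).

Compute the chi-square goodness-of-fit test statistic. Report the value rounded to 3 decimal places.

test statistic = 37.023

n = 100; E_i = n·p_i = [27.27, 36.36, 27.27, 9.09]
χ² = (7−27.27)²/27.27 + (34−36.36)²/36.36 + (37−27.27)²/27.27 + (22−9.09)²/9.09 = 37.0233
df = 3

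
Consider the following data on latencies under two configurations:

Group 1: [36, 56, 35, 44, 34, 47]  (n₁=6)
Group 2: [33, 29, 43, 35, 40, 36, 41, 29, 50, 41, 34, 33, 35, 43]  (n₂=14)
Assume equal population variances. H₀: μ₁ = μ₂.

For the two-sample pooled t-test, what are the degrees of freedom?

degrees of freedom = 18

df = n₁ + n₂ − 2 = 6 + 14 − 2 = 18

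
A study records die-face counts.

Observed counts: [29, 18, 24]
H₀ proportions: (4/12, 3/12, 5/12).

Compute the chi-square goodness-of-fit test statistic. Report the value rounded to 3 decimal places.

n = 71; E_i = n·p_i = [23.67, 17.75, 29.58]
χ² = (29−23.67)²/23.67 + (18−17.75)²/17.75 + (24−29.58)²/29.58 = 2.2592
df = 2

test statistic = 2.259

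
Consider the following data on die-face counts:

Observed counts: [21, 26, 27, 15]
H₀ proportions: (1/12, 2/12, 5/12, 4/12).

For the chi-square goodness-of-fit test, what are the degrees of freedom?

df = k − 1 = 4 − 1 = 3

degrees of freedom = 3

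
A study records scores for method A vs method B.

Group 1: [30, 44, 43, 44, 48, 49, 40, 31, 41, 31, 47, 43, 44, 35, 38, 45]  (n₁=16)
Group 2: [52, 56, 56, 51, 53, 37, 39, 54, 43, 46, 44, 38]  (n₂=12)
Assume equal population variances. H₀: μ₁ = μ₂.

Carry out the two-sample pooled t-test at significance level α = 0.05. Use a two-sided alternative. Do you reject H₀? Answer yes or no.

reject H₀: yes

x̄₁=40.812, s₁=6.145, n₁=16
x̄₂=47.417, s₂=7.115, n₂=12
s_p² = [15·6.145² + 11·7.115²]/26 = 43.2059
SE = √(s_p²·(1/16+1/12)) = 2.5102
t = (40.812−47.417)/2.5102 = -2.6310
df = 26
p-value (two-sided) = 0.01412
At α=0.05: p < α → reject H₀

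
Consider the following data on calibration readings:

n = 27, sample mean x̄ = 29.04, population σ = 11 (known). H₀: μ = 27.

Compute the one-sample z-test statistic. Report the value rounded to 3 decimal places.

SE = σ/√n = 11/√27 = 2.1170
z = (x̄−μ₀)/SE = (29.04−27)/2.1170 = 0.9637

test statistic = 0.964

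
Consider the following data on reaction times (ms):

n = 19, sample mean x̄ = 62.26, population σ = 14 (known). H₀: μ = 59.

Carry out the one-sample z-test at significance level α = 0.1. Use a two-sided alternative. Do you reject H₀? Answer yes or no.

SE = σ/√n = 14/√19 = 3.2118
z = (x̄−μ₀)/SE = (62.26−59)/3.2118 = 1.0150
p-value (two-sided) = 0.31011
At α=0.1: p ≥ α → fail to reject H₀

reject H₀: no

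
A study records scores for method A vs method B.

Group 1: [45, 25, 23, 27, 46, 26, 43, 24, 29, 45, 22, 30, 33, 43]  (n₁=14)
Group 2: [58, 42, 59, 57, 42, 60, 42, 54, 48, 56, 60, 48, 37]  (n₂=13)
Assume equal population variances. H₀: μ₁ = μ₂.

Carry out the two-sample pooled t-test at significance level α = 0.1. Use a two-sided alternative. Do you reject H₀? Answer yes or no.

x̄₁=32.929, s₁=9.335, n₁=14
x̄₂=51.000, s₂=8.175, n₂=13
s_p² = [13·9.335² + 12·8.175²]/25 = 77.3971
SE = √(s_p²·(1/14+1/13)) = 3.3885
t = (32.929−51.000)/3.3885 = -5.3332
df = 25
p-value (two-sided) = 0.00002
At α=0.1: p < α → reject H₀

reject H₀: yes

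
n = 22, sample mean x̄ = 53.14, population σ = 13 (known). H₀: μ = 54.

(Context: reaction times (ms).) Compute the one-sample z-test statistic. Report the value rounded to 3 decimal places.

test statistic = -0.310

SE = σ/√n = 13/√22 = 2.7716
z = (x̄−μ₀)/SE = (53.14−54)/2.7716 = -0.3103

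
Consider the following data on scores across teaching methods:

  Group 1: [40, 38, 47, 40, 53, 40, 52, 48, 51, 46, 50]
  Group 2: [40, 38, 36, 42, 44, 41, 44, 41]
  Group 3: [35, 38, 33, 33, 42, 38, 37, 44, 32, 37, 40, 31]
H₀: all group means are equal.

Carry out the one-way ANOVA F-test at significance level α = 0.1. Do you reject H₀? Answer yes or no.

Group means [45.91, 40.75, 36.67], grand mean 41.000
SSB = Σnᵢ(x̄ᵢ−x̄)² = 490.924; SSW = ΣΣ(x−x̄ᵢ)² = 537.076
MSB = 490.924/2 = 245.4621; MSW = 537.076/28 = 19.1813
F = MSB/MSW = 12.7970
df = (2, 28)
p-value (upper-tail) = 0.00011
At α=0.1: p < α → reject H₀

reject H₀: yes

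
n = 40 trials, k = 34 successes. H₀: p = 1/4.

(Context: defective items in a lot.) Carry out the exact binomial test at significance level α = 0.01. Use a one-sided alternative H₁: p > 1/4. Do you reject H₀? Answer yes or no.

Exact binomial: n=40, k=34, p₀=1/4=0.2500
P(X≥34) from Σ C(n,i)·p₀^i·(1−p₀)^(n−i)
p-value (one-sided, H₁ greater) = 0.00000
At α=0.01: p < α → reject H₀

reject H₀: yes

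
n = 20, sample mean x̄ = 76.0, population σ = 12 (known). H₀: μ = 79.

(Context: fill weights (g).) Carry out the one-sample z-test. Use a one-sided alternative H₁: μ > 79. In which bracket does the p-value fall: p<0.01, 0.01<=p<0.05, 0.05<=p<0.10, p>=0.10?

p-value bracket: p>=0.10

SE = σ/√n = 12/√20 = 2.6833
z = (x̄−μ₀)/SE = (76.0−79)/2.6833 = -1.1180
p-value (one-sided, H₁ greater) = 0.86822
→ bracket: p>=0.10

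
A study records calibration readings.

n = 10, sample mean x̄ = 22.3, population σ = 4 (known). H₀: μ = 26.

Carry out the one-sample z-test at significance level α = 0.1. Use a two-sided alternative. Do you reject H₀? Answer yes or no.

reject H₀: yes

SE = σ/√n = 4/√10 = 1.2649
z = (x̄−μ₀)/SE = (22.3−26)/1.2649 = -2.9251
p-value (two-sided) = 0.00344
At α=0.1: p < α → reject H₀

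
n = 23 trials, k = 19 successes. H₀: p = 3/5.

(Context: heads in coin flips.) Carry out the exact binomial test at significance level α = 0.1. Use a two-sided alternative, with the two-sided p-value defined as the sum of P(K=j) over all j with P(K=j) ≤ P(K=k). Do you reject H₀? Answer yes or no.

reject H₀: yes

Exact binomial: n=23, k=19, p₀=3/5=0.6000
P(X=j) = C(n,j)·p₀^j·(1−p₀)^(n−j); p = Σ P(X=j) over j with P(X=j) ≤ P(X=19)
p-value (two-sided) = 0.03179
At α=0.1: p < α → reject H₀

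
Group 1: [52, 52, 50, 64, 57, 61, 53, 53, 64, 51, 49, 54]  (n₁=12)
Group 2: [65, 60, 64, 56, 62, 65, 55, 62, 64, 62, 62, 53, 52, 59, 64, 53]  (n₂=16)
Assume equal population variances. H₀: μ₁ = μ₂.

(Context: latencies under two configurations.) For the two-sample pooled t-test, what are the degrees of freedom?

df = n₁ + n₂ − 2 = 12 + 16 − 2 = 26

degrees of freedom = 26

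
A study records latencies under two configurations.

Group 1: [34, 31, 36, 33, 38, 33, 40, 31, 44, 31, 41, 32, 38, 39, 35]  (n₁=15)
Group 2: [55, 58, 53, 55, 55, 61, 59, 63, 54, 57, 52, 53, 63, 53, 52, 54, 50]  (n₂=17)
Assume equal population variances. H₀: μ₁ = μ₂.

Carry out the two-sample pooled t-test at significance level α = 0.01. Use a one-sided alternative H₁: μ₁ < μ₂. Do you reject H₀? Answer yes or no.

x̄₁=35.733, s₁=4.096, n₁=15
x̄₂=55.706, s₂=3.885, n₂=17
s_p² = [14·4.096² + 16·3.885²]/30 = 15.8821
SE = √(s_p²·(1/15+1/17)) = 1.4118
t = (35.733−55.706)/1.4118 = -14.1473
df = 30
p-value (one-sided, H₁ less) = 0.00000
At α=0.01: p < α → reject H₀

reject H₀: yes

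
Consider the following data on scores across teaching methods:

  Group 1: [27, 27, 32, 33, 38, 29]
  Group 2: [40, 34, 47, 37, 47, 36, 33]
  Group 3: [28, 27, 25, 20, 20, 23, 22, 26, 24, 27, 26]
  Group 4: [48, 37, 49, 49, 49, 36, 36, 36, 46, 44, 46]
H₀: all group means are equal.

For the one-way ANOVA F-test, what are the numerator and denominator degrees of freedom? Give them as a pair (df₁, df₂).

k = 4 groups, N = 35 total
df = (k−1, N−k) = (4−1, 35−4) = (3, 31)

degrees of freedom = [3, 31]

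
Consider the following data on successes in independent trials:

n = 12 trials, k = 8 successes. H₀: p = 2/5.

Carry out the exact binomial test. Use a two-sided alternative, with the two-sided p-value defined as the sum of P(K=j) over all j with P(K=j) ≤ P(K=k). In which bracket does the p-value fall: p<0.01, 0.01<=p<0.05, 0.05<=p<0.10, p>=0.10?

Exact binomial: n=12, k=8, p₀=2/5=0.4000
P(X=j) = C(n,j)·p₀^j·(1−p₀)^(n−j); p = Σ P(X=j) over j with P(X=j) ≤ P(X=8)
p-value (two-sided) = 0.07690
→ bracket: 0.05<=p<0.10

p-value bracket: 0.05<=p<0.10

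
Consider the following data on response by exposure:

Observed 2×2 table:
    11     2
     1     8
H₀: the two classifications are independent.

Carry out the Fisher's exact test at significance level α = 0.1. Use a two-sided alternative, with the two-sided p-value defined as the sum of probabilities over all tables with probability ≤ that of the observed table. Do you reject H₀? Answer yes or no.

Margins: r₁=13, r₂=9, c₁=12, c₂=10, n=22
p_obs = C(13,11)·C(9,1)/C(22,12); sum pmf over tables with pmf ≤ p_obs
p-value (two-sided) = 0.00155
At α=0.1: p < α → reject H₀

reject H₀: yes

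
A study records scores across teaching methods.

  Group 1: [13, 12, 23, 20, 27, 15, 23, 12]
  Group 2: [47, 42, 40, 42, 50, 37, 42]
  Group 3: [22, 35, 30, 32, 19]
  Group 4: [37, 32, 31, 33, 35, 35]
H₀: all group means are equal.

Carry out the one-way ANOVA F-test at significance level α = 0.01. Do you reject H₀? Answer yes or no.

Group means [18.12, 42.86, 27.60, 33.83], grand mean 30.231
SSB = Σnᵢ(x̄ᵢ−x̄)² = 2400.850; SSW = ΣΣ(x−x̄ᵢ)² = 563.765
MSB = 2400.850/3 = 800.2833; MSW = 563.765/22 = 25.6257
F = MSB/MSW = 31.2297
df = (3, 22)
p-value (upper-tail) = 0.00000
At α=0.01: p < α → reject H₀

reject H₀: yes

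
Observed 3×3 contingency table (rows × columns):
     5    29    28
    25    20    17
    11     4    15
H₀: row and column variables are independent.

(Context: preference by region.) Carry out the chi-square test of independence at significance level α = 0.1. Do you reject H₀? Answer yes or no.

Row totals [62, 62, 30], col totals [41, 53, 60], n=154
χ² = (5−16.51)²/16.51 + (29−21.34)²/21.34 + (28−24.16)²/24.16 + (25−16.51)²/16.51 + (20−21.34)²/21.34 + (17−24.16)²/24.16 + (11−7.99)²/7.99 + (4−10.32)²/10.32 + (15−11.69)²/11.69 = 23.9077
df = 4
p-value (upper-tail) = 0.00008
At α=0.1: p < α → reject H₀

reject H₀: yes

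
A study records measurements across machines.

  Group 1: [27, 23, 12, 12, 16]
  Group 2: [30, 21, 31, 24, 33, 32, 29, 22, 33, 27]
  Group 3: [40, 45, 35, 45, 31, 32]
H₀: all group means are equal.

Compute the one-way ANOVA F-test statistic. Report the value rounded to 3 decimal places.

test statistic = 17.587

Group means [18.00, 28.20, 38.00], grand mean 28.571
SSB = Σnᵢ(x̄ᵢ−x̄)² = 1093.543; SSW = ΣΣ(x−x̄ᵢ)² = 559.600
MSB = 1093.543/2 = 546.7714; MSW = 559.600/18 = 31.0889
F = MSB/MSW = 17.5874
df = (2, 18)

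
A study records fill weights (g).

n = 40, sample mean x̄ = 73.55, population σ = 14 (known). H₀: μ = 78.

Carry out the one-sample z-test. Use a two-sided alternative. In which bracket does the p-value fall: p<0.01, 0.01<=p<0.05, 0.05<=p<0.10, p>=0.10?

SE = σ/√n = 14/√40 = 2.2136
z = (x̄−μ₀)/SE = (73.55−78)/2.2136 = -2.0103
p-value (two-sided) = 0.04440
→ bracket: 0.01<=p<0.05

p-value bracket: 0.01<=p<0.05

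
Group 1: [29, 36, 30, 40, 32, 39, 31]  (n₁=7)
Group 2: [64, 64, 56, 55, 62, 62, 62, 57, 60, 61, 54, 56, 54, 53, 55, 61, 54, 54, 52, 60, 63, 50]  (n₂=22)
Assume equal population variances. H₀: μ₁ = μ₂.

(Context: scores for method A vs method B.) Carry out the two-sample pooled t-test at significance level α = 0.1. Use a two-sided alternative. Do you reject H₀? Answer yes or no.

reject H₀: yes

x̄₁=33.857, s₁=4.451, n₁=7
x̄₂=57.682, s₂=4.280, n₂=22
s_p² = [6·4.451² + 21·4.280²]/27 = 18.6530
SE = √(s_p²·(1/7+1/22)) = 1.8742
t = (33.857−57.682)/1.8742 = -12.7120
df = 27
p-value (two-sided) = 0.00000
At α=0.1: p < α → reject H₀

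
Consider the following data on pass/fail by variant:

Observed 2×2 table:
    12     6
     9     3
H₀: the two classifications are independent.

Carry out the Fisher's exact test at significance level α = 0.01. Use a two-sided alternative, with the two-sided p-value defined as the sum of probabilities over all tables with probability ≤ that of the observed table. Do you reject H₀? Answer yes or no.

reject H₀: no

Margins: r₁=18, r₂=12, c₁=21, c₂=9, n=30
p_obs = C(18,12)·C(12,9)/C(30,21); sum pmf over tables with pmf ≤ p_obs
p-value (two-sided) = 0.70356
At α=0.01: p ≥ α → fail to reject H₀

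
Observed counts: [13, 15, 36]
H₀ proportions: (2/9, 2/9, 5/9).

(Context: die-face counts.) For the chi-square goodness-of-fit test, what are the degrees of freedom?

df = k − 1 = 3 − 1 = 2

degrees of freedom = 2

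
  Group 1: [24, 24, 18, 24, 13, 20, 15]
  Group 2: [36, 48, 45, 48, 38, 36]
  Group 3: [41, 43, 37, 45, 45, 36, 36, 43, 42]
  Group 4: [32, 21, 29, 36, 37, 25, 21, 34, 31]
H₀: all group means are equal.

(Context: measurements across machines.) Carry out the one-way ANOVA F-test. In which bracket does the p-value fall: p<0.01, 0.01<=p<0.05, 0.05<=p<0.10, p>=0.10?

p-value bracket: p<0.01

Group means [19.71, 41.83, 40.89, 29.56], grand mean 33.000
SSB = Σnᵢ(x̄ᵢ−x̄)² = 2370.627; SSW = ΣΣ(x−x̄ᵢ)² = 693.373
MSB = 2370.627/3 = 790.2090; MSW = 693.373/27 = 25.6805
F = MSB/MSW = 30.7708
df = (3, 27)
p-value (upper-tail) = 0.00000
→ bracket: p<0.01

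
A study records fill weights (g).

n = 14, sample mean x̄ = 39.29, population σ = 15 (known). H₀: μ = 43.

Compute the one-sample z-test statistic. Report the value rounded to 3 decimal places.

SE = σ/√n = 15/√14 = 4.0089
z = (x̄−μ₀)/SE = (39.29−43)/4.0089 = -0.9254

test statistic = -0.925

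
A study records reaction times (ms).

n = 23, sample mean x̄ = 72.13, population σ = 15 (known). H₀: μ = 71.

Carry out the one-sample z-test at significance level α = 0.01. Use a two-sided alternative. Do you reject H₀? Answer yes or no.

SE = σ/√n = 15/√23 = 3.1277
z = (x̄−μ₀)/SE = (72.13−71)/3.1277 = 0.3613
p-value (two-sided) = 0.71789
At α=0.01: p ≥ α → fail to reject H₀

reject H₀: no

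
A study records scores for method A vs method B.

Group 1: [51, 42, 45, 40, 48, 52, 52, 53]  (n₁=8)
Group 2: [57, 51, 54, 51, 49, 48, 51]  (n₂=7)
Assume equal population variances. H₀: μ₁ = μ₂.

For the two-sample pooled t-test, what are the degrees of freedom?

df = n₁ + n₂ − 2 = 8 + 7 − 2 = 13

degrees of freedom = 13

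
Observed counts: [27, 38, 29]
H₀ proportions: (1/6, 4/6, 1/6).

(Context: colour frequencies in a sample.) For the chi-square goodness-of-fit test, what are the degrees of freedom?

degrees of freedom = 2

df = k − 1 = 3 − 1 = 2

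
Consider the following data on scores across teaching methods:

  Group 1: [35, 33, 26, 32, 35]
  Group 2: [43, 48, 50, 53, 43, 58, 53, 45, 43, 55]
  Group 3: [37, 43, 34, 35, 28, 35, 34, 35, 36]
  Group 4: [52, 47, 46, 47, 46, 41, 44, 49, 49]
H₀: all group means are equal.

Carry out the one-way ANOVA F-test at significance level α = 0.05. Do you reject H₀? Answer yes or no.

Group means [32.20, 49.10, 35.22, 46.78], grand mean 42.121
SSB = Σnᵢ(x̄ᵢ−x̄)² = 1602.704; SSW = ΣΣ(x−x̄ᵢ)² = 528.811
MSB = 1602.704/3 = 534.2347; MSW = 528.811/29 = 18.2349
F = MSB/MSW = 29.2974
df = (3, 29)
p-value (upper-tail) = 0.00000
At α=0.05: p < α → reject H₀

reject H₀: yes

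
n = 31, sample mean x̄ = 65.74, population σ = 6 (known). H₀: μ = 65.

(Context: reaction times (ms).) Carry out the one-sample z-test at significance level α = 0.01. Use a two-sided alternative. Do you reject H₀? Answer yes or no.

reject H₀: no

SE = σ/√n = 6/√31 = 1.0776
z = (x̄−μ₀)/SE = (65.74−65)/1.0776 = 0.6867
p-value (two-sided) = 0.49228
At α=0.01: p ≥ α → fail to reject H₀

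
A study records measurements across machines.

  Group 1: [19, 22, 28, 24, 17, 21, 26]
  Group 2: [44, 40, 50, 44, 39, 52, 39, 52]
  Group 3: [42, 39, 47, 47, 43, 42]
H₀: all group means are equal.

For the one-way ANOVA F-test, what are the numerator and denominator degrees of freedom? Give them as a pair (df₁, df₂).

degrees of freedom = [2, 18]

k = 3 groups, N = 21 total
df = (k−1, N−k) = (3−1, 21−3) = (2, 18)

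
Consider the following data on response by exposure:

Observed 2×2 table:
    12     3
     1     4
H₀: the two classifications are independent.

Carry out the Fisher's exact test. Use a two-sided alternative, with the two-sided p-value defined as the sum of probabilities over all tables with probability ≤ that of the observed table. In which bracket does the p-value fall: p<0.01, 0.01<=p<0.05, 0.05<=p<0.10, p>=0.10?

p-value bracket: 0.01<=p<0.05

Margins: r₁=15, r₂=5, c₁=13, c₂=7, n=20
p_obs = C(15,12)·C(5,1)/C(20,13); sum pmf over tables with pmf ≤ p_obs
p-value (two-sided) = 0.03070
→ bracket: 0.01<=p<0.05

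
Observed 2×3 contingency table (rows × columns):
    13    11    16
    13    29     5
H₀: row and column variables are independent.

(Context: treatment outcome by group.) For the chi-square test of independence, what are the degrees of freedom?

degrees of freedom = 2

df = (r−1)(c−1) = (2−1)·(3−1) = 2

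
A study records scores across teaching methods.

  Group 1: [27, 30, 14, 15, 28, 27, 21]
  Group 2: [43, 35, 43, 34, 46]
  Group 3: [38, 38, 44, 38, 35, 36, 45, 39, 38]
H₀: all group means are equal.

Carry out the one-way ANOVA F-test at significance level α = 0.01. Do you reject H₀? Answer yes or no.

Group means [23.14, 40.20, 39.00], grand mean 34.000
SSB = Σnᵢ(x̄ᵢ−x̄)² = 1242.343; SSW = ΣΣ(x−x̄ᵢ)² = 459.657
MSB = 1242.343/2 = 621.1714; MSW = 459.657/18 = 25.5365
F = MSB/MSW = 24.3248
df = (2, 18)
p-value (upper-tail) = 0.00001
At α=0.01: p < α → reject H₀

reject H₀: yes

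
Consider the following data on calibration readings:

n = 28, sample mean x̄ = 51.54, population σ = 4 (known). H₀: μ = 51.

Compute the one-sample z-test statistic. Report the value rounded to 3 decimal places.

SE = σ/√n = 4/√28 = 0.7559
z = (x̄−μ₀)/SE = (51.54−51)/0.7559 = 0.7144

test statistic = 0.714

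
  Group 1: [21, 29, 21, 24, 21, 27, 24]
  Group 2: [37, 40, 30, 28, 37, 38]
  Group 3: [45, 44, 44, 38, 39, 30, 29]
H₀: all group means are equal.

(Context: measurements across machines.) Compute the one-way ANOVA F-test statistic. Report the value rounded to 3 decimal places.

Group means [23.86, 35.00, 38.43], grand mean 32.300
SSB = Σnᵢ(x̄ᵢ−x̄)² = 805.629; SSW = ΣΣ(x−x̄ᵢ)² = 442.571
MSB = 805.629/2 = 402.8143; MSW = 442.571/17 = 26.0336
F = MSB/MSW = 15.4729
df = (2, 17)

test statistic = 15.473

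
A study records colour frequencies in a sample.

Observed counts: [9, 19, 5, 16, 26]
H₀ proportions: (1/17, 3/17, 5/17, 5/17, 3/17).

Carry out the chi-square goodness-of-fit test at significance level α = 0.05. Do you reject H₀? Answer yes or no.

reject H₀: yes

n = 75; E_i = n·p_i = [4.41, 13.24, 22.06, 22.06, 13.24]
χ² = (9−4.41)²/4.41 + (19−13.24)²/13.24 + (5−22.06)²/22.06 + (16−22.06)²/22.06 + (26−13.24)²/13.24 = 34.4498
df = 4
p-value (upper-tail) = 0.00000
At α=0.05: p < α → reject H₀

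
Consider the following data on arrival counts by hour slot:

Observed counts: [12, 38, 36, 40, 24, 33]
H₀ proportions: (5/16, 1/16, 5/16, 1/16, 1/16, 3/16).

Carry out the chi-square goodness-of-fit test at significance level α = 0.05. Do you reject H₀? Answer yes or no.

reject H₀: yes

n = 183; E_i = n·p_i = [57.19, 11.44, 57.19, 11.44, 11.44, 34.31]
χ² = (12−57.19)²/57.19 + (38−11.44)²/11.44 + (36−57.19)²/57.19 + (40−11.44)²/11.44 + (24−11.44)²/11.44 + (33−34.31)²/34.31 = 190.4208
df = 5
p-value (upper-tail) = 0.00000
At α=0.05: p < α → reject H₀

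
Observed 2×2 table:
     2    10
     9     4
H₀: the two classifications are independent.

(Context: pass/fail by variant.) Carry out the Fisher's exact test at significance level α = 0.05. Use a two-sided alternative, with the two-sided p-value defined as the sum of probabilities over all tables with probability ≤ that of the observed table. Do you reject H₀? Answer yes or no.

Margins: r₁=12, r₂=13, c₁=11, c₂=14, n=25
p_obs = C(12,2)·C(13,9)/C(25,11); sum pmf over tables with pmf ≤ p_obs
p-value (two-sided) = 0.01542
At α=0.05: p < α → reject H₀

reject H₀: yes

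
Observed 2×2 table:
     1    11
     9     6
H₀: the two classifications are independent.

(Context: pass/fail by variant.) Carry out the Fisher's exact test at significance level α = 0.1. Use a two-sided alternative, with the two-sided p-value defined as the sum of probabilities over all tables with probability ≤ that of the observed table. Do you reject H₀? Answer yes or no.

Margins: r₁=12, r₂=15, c₁=10, c₂=17, n=27
p_obs = C(12,1)·C(15,9)/C(27,10); sum pmf over tables with pmf ≤ p_obs
p-value (two-sided) = 0.01404
At α=0.1: p < α → reject H₀

reject H₀: yes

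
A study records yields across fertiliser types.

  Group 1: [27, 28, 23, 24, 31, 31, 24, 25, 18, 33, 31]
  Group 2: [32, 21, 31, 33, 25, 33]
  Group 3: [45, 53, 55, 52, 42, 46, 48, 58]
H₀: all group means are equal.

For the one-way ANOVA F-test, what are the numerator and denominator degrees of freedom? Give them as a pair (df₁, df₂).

k = 3 groups, N = 25 total
df = (k−1, N−k) = (3−1, 25−3) = (2, 22)

degrees of freedom = [2, 22]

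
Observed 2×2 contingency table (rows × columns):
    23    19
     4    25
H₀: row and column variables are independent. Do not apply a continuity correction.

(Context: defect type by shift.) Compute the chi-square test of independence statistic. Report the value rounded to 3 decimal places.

test statistic = 12.218

Row totals [42, 29], col totals [27, 44], n=71
χ² = (23−15.97)²/15.97 + (19−26.03)²/26.03 + (4−11.03)²/11.03 + (25−17.97)²/17.97 = 12.2179
df = 1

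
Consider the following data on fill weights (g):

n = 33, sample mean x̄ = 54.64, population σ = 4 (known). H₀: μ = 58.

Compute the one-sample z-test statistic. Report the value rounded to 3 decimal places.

test statistic = -4.825

SE = σ/√n = 4/√33 = 0.6963
z = (x̄−μ₀)/SE = (54.64−58)/0.6963 = -4.8254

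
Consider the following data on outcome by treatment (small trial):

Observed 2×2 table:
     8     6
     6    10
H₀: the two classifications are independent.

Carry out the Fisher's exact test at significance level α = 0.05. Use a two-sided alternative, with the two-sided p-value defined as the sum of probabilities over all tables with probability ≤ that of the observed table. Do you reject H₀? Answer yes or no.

Margins: r₁=14, r₂=16, c₁=14, c₂=16, n=30
p_obs = C(14,8)·C(16,6)/C(30,14); sum pmf over tables with pmf ≤ p_obs
p-value (two-sided) = 0.46425
At α=0.05: p ≥ α → fail to reject H₀

reject H₀: no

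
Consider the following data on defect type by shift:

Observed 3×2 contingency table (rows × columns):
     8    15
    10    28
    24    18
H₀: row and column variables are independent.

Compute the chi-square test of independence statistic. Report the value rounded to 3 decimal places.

Row totals [23, 38, 42], col totals [42, 61], n=103
χ² = (8−9.38)²/9.38 + (15−13.62)²/13.62 + (10−15.50)²/15.50 + (28−22.50)²/22.50 + (24−17.13)²/17.13 + (18−24.87)²/24.87 = 8.2912
df = 2

test statistic = 8.291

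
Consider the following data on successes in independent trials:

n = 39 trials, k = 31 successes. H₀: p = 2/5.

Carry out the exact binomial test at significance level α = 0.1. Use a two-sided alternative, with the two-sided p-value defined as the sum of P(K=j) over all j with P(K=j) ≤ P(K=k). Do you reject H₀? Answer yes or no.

Exact binomial: n=39, k=31, p₀=2/5=0.4000
P(X=j) = C(n,j)·p₀^j·(1−p₀)^(n−j); p = Σ P(X=j) over j with P(X=j) ≤ P(X=31)
p-value (two-sided) = 0.00000
At α=0.1: p < α → reject H₀

reject H₀: yes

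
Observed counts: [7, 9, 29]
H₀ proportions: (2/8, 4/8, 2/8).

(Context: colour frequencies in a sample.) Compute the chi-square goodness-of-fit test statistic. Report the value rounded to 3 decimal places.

n = 45; E_i = n·p_i = [11.25, 22.50, 11.25]
χ² = (7−11.25)²/11.25 + (9−22.50)²/22.50 + (29−11.25)²/11.25 = 37.7111
df = 2

test statistic = 37.711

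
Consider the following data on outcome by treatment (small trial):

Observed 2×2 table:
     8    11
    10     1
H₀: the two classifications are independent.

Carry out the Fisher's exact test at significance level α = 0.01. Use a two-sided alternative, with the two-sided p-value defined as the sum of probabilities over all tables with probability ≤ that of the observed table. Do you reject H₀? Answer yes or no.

reject H₀: no

Margins: r₁=19, r₂=11, c₁=18, c₂=12, n=30
p_obs = C(19,8)·C(11,10)/C(30,18); sum pmf over tables with pmf ≤ p_obs
p-value (two-sided) = 0.01823
At α=0.01: p ≥ α → fail to reject H₀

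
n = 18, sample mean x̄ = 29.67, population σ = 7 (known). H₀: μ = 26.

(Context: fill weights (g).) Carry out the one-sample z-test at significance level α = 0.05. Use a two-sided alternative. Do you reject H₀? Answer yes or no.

reject H₀: yes

SE = σ/√n = 7/√18 = 1.6499
z = (x̄−μ₀)/SE = (29.67−26)/1.6499 = 2.2244
p-value (two-sided) = 0.02612
At α=0.05: p < α → reject H₀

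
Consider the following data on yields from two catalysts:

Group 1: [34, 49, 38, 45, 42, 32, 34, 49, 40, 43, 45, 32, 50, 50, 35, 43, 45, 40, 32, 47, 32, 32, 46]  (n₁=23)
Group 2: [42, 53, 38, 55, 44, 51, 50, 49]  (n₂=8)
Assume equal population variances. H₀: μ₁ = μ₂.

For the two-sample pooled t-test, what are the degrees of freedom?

degrees of freedom = 29

df = n₁ + n₂ − 2 = 23 + 8 − 2 = 29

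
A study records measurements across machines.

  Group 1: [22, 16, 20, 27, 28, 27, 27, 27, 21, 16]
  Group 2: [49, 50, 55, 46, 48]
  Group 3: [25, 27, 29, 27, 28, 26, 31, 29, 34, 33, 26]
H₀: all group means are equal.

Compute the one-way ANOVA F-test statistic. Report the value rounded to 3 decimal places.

test statistic = 83.311

Group means [23.10, 49.60, 28.64], grand mean 30.538
SSB = Σnᵢ(x̄ᵢ−x̄)² = 2409.816; SSW = ΣΣ(x−x̄ᵢ)² = 332.645
MSB = 2409.816/2 = 1204.9080; MSW = 332.645/23 = 14.4628
F = MSB/MSW = 83.3106
df = (2, 23)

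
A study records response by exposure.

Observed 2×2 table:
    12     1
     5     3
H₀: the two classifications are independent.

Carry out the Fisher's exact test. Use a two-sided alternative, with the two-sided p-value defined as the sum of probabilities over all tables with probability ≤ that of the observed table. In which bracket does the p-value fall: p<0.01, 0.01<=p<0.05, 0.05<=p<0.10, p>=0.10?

p-value bracket: p>=0.10

Margins: r₁=13, r₂=8, c₁=17, c₂=4, n=21
p_obs = C(13,12)·C(8,5)/C(21,17); sum pmf over tables with pmf ≤ p_obs
p-value (two-sided) = 0.25280
→ bracket: p>=0.10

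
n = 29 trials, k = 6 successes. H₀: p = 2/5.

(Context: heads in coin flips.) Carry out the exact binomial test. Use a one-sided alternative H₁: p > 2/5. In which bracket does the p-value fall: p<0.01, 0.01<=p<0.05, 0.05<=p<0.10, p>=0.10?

p-value bracket: p>=0.10

Exact binomial: n=29, k=6, p₀=2/5=0.4000
P(X≥6) from Σ C(n,i)·p₀^i·(1−p₀)^(n−i)
p-value (one-sided, H₁ greater) = 0.99204
→ bracket: p>=0.10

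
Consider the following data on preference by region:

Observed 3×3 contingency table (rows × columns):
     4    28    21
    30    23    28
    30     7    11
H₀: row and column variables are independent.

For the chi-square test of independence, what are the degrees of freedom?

df = (r−1)(c−1) = (3−1)·(3−1) = 4

degrees of freedom = 4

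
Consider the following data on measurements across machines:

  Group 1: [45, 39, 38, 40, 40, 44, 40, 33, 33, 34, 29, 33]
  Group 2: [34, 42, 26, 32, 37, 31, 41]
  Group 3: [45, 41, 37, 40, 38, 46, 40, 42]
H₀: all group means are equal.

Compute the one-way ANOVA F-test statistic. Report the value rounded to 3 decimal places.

Group means [37.33, 34.71, 41.12], grand mean 37.778
SSB = Σnᵢ(x̄ᵢ−x̄)² = 157.696; SSW = ΣΣ(x−x̄ᵢ)² = 528.970
MSB = 157.696/2 = 78.8482; MSW = 528.970/24 = 22.0404
F = MSB/MSW = 3.5774
df = (2, 24)

test statistic = 3.577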